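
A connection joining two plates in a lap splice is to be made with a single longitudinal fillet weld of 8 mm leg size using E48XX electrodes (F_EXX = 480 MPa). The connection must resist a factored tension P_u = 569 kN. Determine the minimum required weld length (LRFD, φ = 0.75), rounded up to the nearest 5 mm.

Throat t_e = 0.707 × 8 = 5.656 mm.
φr_n = 0.75 × 0.6 × 480 × 5.656 × 10⁻³ = 1.222 kN/mm.
L_req = P_u / φr_n = 569 / 1.222 = 465.7 mm total.
Round up → use L = 470 mm.

L = 470 mm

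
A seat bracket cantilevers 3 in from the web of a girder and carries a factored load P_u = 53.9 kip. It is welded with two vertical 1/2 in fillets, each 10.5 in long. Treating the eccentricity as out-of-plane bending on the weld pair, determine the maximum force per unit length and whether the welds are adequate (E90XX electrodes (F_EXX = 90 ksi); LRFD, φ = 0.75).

f_max ≈ 5.09 kip/in; adequate

L_w = 2 × 10.5 = 21 in; section modulus (unit throat) S = 2 × L²/6 = 36.75 in².
Direct shear f_v = P/L_w = 53.9/21 = 2.567 kip/in.
Moment M = P × e = 53.9 × 3 = 161.7 kip·in; bending f_b = M/S = 4.4 kip/in.
f_max = √(f_v² + f_b²) = √(2.567² + 4.4²) = 5.094 kip/in.
φr_n = 0.75 × 0.6 × 90 × (0.707 × 0.5) = 14.32 kip/in → adequate.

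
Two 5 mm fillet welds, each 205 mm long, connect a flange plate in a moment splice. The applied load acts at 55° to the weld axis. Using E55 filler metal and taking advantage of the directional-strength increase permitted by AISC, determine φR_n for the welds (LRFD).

E55XX → F_EXX = 550 MPa.
t_e = 0.707 × 5 = 3.535 mm; A_we = 3.535 × 410 = 1449 mm².
Directional factor: 1.0 + 0.5 sin^1.5(55°) = 1.371.
F_nw = 0.6 × 550 × 1.371 = 452.3 MPa.
φR_n = 0.75 × 452.3 × 1449 × 10⁻³ = 491.7 kN.

φR_n ≈ 492 kN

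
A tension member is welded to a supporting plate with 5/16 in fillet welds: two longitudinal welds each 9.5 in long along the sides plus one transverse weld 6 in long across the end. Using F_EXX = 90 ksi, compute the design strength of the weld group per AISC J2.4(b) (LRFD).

t_e = 0.707 × 0.3125 = 0.2209 in.
R_nwl = 0.6 × 90 × 0.2209 × 19 = 226.7 kip (longitudinal, 2 welds).
R_nwt = 0.6 × 90 × 0.2209 × 6 = 71.58 kip (transverse, base value).
(i) R_nwl + R_nwt = 298.3 kip; (ii) 0.85 R_nwl + 1.5 R_nwt = 300.1 kip.
R_n = max = 300.1 kip [governs: (ii)]; φR_n = 225 kip.

φR_n ≈ 225 kip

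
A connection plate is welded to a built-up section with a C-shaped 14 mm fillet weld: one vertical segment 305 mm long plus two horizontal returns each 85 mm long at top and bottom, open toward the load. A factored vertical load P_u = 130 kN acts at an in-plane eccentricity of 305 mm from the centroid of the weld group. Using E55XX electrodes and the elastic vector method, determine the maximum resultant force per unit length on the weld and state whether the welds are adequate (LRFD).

E55XX → F_EXX = 550 MPa.
Total weld length L_w = 475 mm. Treat welds as unit-width lines.
Centroid: x̄ = 2×85×42.5 / 475 = 15.21 mm from the vertical weld.
Polar moment about centroid: J = I_x + I_y = [305³/12 + 2×85×152.5²] + [305×15.21² + 2(85³/12 + 85×27.29²)] = 6617000 mm³.
Direct shear f_v = P/L_w = 130×10³ / 475 = 273.7 N/mm (vertical).
Torsion M = P·e = 130×10³ × 305 = 39650000 N·mm.
Critical point at (x, y) = (69.79, 152.5) from centroid. f_tx = M·y/J = 913.7 N/mm; f_ty = M·x/J = 418.2 N/mm.
Resultant f_max = √[f_tx² + (f_v + f_ty)²] = √[913.7² + (273.7 + 418.2)²] = 1146 N/mm.
Capacity per unit length: φr_n = 0.75 × 0.6 × 550 × (0.707 × 14) = 2450 N/mm.
1146 ≤ 2450 → adequate.

f_max ≈ 1150 N/mm; adequate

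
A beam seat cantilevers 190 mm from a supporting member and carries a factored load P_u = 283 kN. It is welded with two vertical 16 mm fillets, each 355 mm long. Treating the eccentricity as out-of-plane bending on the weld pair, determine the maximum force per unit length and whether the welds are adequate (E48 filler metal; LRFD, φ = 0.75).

f_max ≈ 1340 N/mm; adequate

E48XX → F_EXX = 480 MPa.
L_w = 2 × 355 = 710 mm; section modulus (unit throat) S = 2 × L²/6 = 42010 mm².
Direct shear f_v = P/L_w = 283×10³/710 = 398.6 N/mm.
Moment M = P × e = 283×10³ × 190 = 53770000 N·mm; bending f_b = M/S = 1280 N/mm.
f_max = √(f_v² + f_b²) = √(398.6² + 1280²) = 1341 N/mm.
φr_n = 0.75 × 0.6 × 480 × (0.707 × 16) = 2443 N/mm → adequate.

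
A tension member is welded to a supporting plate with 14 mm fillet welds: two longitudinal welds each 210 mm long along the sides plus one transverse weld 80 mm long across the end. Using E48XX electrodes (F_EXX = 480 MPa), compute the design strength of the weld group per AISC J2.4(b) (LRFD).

t_e = 0.707 × 14 = 9.898 mm.
R_nwl = 0.6 × 480 × 9.898 × 420 × 10⁻³ = 1197 kN (longitudinal, 2 welds).
R_nwt = 0.6 × 480 × 9.898 × 80 × 10⁻³ = 228 kN (transverse, base value).
(i) R_nwl + R_nwt = 1425 kN; (ii) 0.85 R_nwl + 1.5 R_nwt = 1360 kN.
R_n = max = 1425 kN [governs: (i)]; φR_n = 1069 kN.

φR_n ≈ 1070 kN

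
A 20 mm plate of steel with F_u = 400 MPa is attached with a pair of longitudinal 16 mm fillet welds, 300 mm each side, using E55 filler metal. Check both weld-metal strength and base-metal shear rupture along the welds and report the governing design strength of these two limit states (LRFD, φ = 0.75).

φR_n ≈ 1680 kN (weld metal governs)

E55XX → F_EXX = 550 MPa.
t_e = 0.707 × 16 = 11.31 mm; L = 600 mm.
Weld metal: φR_n = 0.75 × 0.6 × 550 × 11.31 × 600 × 10⁻³ = 1680 kN.
Base metal (shear rupture): φR_n = 0.75 × 0.6 × 400 × 20 × 600 × 10⁻³ = 2160 kN.
Governing: weld metal.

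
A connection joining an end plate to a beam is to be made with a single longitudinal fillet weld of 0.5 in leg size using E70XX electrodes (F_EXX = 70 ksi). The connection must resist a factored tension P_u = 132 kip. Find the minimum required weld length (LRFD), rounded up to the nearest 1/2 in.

Throat t_e = 0.707 × 0.5 = 0.3535 in.
φr_n = 0.75 × 0.6 × 70 × 0.3535 = 11.14 kip/in.
L_req = P_u / φr_n = 132 / 11.14 = 11.85 in total.
Round up → use L = 12 in.

L = 12 in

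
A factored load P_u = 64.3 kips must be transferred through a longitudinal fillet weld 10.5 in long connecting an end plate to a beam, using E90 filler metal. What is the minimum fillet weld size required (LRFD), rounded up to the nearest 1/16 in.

E90XX → F_EXX = 90 ksi.
Total weld length L = 10.5 in.
Required throat t_e = P_u / (φ × 0.6 F_EXX × L) = 64.3 / (0.75 × 0.6 × 90 × 10.5) = 0.1512 in.
Required leg w = t_e / 0.707 = 0.2139 in → use 1/4 in.

w = 1/4 in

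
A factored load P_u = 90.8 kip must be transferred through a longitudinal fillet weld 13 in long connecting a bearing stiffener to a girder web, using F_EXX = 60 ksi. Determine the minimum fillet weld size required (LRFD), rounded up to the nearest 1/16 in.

w = 3/8 in

Total weld length L = 13 in.
Required throat t_e = P_u / (φ × 0.6 F_EXX × L) = 90.8 / (0.75 × 0.6 × 60 × 13) = 0.2587 in.
Required leg w = t_e / 0.707 = 0.3659 in → use 3/8 in.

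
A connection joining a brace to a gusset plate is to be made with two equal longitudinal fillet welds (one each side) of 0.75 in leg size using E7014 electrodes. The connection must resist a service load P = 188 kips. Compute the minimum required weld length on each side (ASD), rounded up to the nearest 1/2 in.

L = 8.5 in on each side

E70XX → F_EXX = 70 ksi.
Throat t_e = 0.707 × 0.75 = 0.5302 in.
r_n/Ω = (0.6 × 70 × 0.5302) / 2.0 = 11.14 kip/in.
L_req = P / (r_n/Ω) = 188 / 11.14 = 16.88 in total.
Per side: 16.88 / 2 = 8.442 in.
Round up → use L = 8.5 in on each side.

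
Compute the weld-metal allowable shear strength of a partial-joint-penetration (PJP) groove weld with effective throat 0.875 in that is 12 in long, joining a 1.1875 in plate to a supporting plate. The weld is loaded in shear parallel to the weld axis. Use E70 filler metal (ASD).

R_n/Ω ≈ 220 kip

E70XX → F_EXX = 70 ksi.
Effective throat (given) t_e = 0.875 in.
A_we = 0.875 × 12 = 10.5 in².
F_nw = 0.6 F_EXX = 42 ksi.
R_n/Ω = (42 × 10.5) / 2.0 = 220.5 kip.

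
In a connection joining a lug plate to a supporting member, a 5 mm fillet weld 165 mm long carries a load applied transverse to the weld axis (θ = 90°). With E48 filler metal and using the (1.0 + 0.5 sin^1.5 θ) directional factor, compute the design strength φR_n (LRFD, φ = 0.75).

E48XX → F_EXX = 480 MPa.
t_e = 0.707 × 5 = 3.535 mm; A_we = 3.535 × 165 = 583.3 mm².
Directional factor: 1.0 + 0.5 sin^1.5(90°) = 1.5.
F_nw = 0.6 × 480 × 1.5 = 432 MPa.
φR_n = 0.75 × 432 × 583.3 × 10⁻³ = 189 kN.

φR_n ≈ 189 kN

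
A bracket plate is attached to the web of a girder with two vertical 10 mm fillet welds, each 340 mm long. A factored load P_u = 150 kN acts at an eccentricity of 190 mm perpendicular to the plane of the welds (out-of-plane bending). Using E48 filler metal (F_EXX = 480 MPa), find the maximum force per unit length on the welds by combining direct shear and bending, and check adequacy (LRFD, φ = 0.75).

f_max ≈ 772 N/mm; adequate

L_w = 2 × 340 = 680 mm; section modulus (unit throat) S = 2 × L²/6 = 38530 mm².
Direct shear f_v = P/L_w = 150×10³/680 = 220.6 N/mm.
Moment M = P × e = 150×10³ × 190 = 28500000 N·mm; bending f_b = M/S = 739.6 N/mm.
f_max = √(f_v² + f_b²) = √(220.6² + 739.6²) = 771.8 N/mm.
φr_n = 0.75 × 0.6 × 480 × (0.707 × 10) = 1527 N/mm → adequate.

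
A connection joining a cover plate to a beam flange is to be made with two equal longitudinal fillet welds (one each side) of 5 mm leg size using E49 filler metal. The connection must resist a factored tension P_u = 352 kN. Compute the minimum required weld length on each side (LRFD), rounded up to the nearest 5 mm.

E49XX → F_EXX = 490 MPa.
Throat t_e = 0.707 × 5 = 3.535 mm.
φr_n = 0.75 × 0.6 × 490 × 3.535 × 10⁻³ = 0.7795 kN/mm.
L_req = P_u / φr_n = 352 / 0.7795 = 451.6 mm total.
Per side: 451.6 / 2 = 225.8 mm.
Round up → use L = 230 mm on each side.

L = 230 mm on each side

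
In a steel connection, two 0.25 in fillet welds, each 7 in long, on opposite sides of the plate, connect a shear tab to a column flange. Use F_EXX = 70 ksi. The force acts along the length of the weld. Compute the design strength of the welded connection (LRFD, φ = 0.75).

φR_n ≈ 77.9 kip

Effective throat t_e = 0.707 × 0.25 = 0.1767 in.
Total length L = 14 in; A_we = 0.1767 × 14 = 2.474 in².
F_nw = 0.6 F_EXX = 0.6 × 70 = 42 ksi.
φR_n = 0.75 × 42 × 2.474 = 77.95 kip.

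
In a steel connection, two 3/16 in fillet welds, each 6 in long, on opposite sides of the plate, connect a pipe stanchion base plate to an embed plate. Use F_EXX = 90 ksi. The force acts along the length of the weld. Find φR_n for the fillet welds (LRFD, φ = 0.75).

φR_n ≈ 64.4 kip

Effective throat t_e = 0.707 × 0.1875 = 0.1326 in.
Total length L = 12 in; A_we = 0.1326 × 12 = 1.591 in².
F_nw = 0.6 F_EXX = 0.6 × 90 = 54 ksi.
φR_n = 0.75 × 54 × 1.591 = 64.43 kip.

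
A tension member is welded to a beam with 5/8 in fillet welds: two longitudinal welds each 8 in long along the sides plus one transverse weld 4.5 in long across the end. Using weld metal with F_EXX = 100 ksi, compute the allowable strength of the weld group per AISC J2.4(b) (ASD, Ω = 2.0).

t_e = 0.707 × 0.625 = 0.4419 in.
R_nwl = 0.6 × 100 × 0.4419 × 16 = 424.2 kips (longitudinal, 2 welds).
R_nwt = 0.6 × 100 × 0.4419 × 4.5 = 119.3 kips (transverse, base value).
(i) R_nwl + R_nwt = 543.5 kips; (ii) 0.85 R_nwl + 1.5 R_nwt = 539.5 kips.
R_n = max = 543.5 kips [governs: (i)]; R_n/Ω = 271.8 kips.

R_n/Ω ≈ 272 kips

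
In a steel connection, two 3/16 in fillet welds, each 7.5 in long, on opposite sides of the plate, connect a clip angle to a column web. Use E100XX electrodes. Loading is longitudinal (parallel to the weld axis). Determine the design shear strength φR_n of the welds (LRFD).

E100XX → F_EXX = 100 ksi.
Effective throat t_e = 0.707 × 0.1875 = 0.1326 in.
Total length L = 15 in; A_we = 0.1326 × 15 = 1.988 in².
F_nw = 0.6 F_EXX = 0.6 × 100 = 60 ksi.
φR_n = 0.75 × 60 × 1.988 = 89.48 kip.

φR_n ≈ 89.5 kip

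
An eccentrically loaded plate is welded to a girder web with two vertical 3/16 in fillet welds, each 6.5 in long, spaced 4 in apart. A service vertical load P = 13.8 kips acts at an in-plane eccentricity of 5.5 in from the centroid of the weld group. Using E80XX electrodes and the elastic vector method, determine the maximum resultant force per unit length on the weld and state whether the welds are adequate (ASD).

E80XX → F_EXX = 80 ksi.
Total weld length L_w = 13 in. Treat welds as unit-width lines.
Polar moment about centroid: J = 2[d³/12 + d(b/2)²] = 2[6.5³/12 + 6.5×2²] = 97.77 in³.
Direct shear f_v = P/L_w = 13.8 / 13 = 1.062 kip/in (vertical).
Torsion M = P·e = 13.8 × 5.5 = 75.9 kip·in.
Critical point at (x, y) = (2, 3.25) from centroid. f_tx = M·y/J = 2.523 kip/in; f_ty = M·x/J = 1.553 kip/in.
Resultant f_max = √[f_tx² + (f_v + f_ty)²] = √[2.523² + (1.062 + 1.553)²] = 3.633 kip/in.
Capacity per unit length: r_n/Ω = (1/2.0) × 0.6 × 80 × (0.707 × 0.1875) = 3.181 kip/in.
3.633 > 3.181 → NOT adequate.

f_max ≈ 3.63 kip/in; NOT adequate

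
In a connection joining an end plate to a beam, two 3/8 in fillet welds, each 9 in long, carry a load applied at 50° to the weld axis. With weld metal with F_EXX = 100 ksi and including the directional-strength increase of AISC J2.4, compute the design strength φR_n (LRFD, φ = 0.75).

φR_n ≈ 287 kips

t_e = 0.707 × 0.375 = 0.2651 in; A_we = 0.2651 × 18 = 4.772 in².
Directional factor: 1.0 + 0.5 sin^1.5(50°) = 1.335.
F_nw = 0.6 × 100 × 1.335 = 80.11 ksi.
φR_n = 0.75 × 80.11 × 4.772 = 286.7 kips.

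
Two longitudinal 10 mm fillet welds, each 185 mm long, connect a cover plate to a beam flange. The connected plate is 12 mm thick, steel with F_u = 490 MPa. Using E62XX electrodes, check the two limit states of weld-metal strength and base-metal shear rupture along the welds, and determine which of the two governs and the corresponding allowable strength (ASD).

R_n/Ω ≈ 487 kN (weld metal governs)

E62XX → F_EXX = 620 MPa.
t_e = 0.707 × 10 = 7.07 mm; L = 370 mm.
Weld metal: R_n/Ω = (1/2.0) × 0.6 × 620 × 7.07 × 370 × 10⁻³ = 486.6 kN.
Base metal (shear rupture): R_n/Ω = (1/2.0) × 0.6 × 490 × 12 × 370 × 10⁻³ = 652.7 kN.
Governing: weld metal.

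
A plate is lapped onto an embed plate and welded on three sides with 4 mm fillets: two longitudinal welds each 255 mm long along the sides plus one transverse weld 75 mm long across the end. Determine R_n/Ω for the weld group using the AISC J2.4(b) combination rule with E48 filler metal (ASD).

R_n/Ω ≈ 238 kN

E48XX → F_EXX = 480 MPa.
t_e = 0.707 × 4 = 2.828 mm.
R_nwl = 0.6 × 480 × 2.828 × 510 × 10⁻³ = 415.4 kN (longitudinal, 2 welds).
R_nwt = 0.6 × 480 × 2.828 × 75 × 10⁻³ = 61.08 kN (transverse, base value).
(i) R_nwl + R_nwt = 476.5 kN; (ii) 0.85 R_nwl + 1.5 R_nwt = 444.7 kN.
R_n = max = 476.5 kN [governs: (i)]; R_n/Ω = 238.2 kN.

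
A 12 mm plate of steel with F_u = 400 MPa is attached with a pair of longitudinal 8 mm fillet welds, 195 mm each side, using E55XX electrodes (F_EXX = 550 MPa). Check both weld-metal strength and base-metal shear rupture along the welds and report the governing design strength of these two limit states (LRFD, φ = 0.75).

φR_n ≈ 546 kN (weld metal governs)

t_e = 0.707 × 8 = 5.656 mm; L = 390 mm.
Weld metal: φR_n = 0.75 × 0.6 × 550 × 5.656 × 390 × 10⁻³ = 545.9 kN.
Base metal (shear rupture): φR_n = 0.75 × 0.6 × 400 × 12 × 390 × 10⁻³ = 842.4 kN.
Governing: weld metal.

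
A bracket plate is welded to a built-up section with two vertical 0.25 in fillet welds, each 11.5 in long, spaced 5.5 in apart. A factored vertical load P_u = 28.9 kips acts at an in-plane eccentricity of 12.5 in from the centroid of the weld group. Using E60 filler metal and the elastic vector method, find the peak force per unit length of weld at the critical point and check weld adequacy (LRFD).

E60XX → F_EXX = 60 ksi.
Total weld length L_w = 23 in. Treat welds as unit-width lines.
Polar moment about centroid: J = 2[d³/12 + d(b/2)²] = 2[11.5³/12 + 11.5×2.75²] = 427.4 in³.
Direct shear f_v = P/L_w = 28.9 / 23 = 1.257 kip/in (vertical).
Torsion M = P·e = 28.9 × 12.5 = 361.25 kip·in.
Critical point at (x, y) = (2.75, 5.75) from centroid. f_tx = M·y/J = 4.86 kip/in; f_ty = M·x/J = 2.324 kip/in.
Resultant f_max = √[f_tx² + (f_v + f_ty)²] = √[4.86² + (1.257 + 2.324)²] = 6.037 kip/in.
Capacity per unit length: φr_n = 0.75 × 0.6 × 60 × (0.707 × 0.25) = 4.772 kip/in.
6.037 > 4.772 → NOT adequate.

f_max ≈ 6.04 kip/in; NOT adequate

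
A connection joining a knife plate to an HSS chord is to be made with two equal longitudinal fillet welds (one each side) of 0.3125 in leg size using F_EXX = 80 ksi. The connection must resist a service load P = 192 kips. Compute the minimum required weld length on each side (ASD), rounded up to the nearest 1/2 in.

L = 18.5 in on each side

Throat t_e = 0.707 × 0.3125 = 0.2209 in.
r_n/Ω = (0.6 × 80 × 0.2209) / 2.0 = 5.302 kip/in.
L_req = P / (r_n/Ω) = 192 / 5.302 = 36.21 in total.
Per side: 36.21 / 2 = 18.1 in.
Round up → use L = 18.5 in on each side.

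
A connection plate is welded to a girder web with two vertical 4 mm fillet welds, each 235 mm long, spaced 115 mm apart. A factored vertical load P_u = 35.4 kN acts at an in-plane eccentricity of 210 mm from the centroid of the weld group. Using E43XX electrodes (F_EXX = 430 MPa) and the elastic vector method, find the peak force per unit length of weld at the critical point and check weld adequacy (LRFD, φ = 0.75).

f_max ≈ 302 N/mm; adequate

Total weld length L_w = 470 mm. Treat welds as unit-width lines.
Polar moment about centroid: J = 2[d³/12 + d(b/2)²] = 2[235³/12 + 235×57.5²] = 3717000 mm³.
Direct shear f_v = P/L_w = 35.4×10³ / 470 = 75.32 N/mm (vertical).
Torsion M = P·e = 35.4×10³ × 210 = 7434000 N·mm.
Critical point at (x, y) = (57.5, 117.5) from centroid. f_tx = M·y/J = 235 N/mm; f_ty = M·x/J = 115 N/mm.
Resultant f_max = √[f_tx² + (f_v + f_ty)²] = √[235² + (75.32 + 115)²] = 302.4 N/mm.
Capacity per unit length: φr_n = 0.75 × 0.6 × 430 × (0.707 × 4) = 547.2 N/mm.
302.4 ≤ 547.2 → adequate.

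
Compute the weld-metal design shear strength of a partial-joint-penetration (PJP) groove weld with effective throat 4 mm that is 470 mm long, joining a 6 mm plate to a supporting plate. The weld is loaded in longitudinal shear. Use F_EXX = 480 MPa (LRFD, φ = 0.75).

Effective throat (given) t_e = 4 mm.
A_we = 4 × 470 = 1880 mm².
F_nw = 0.6 F_EXX = 288 MPa.
φR_n = 0.75 × 288 × 1880 × 10⁻³ = 406.1 kN.

φR_n ≈ 406 kN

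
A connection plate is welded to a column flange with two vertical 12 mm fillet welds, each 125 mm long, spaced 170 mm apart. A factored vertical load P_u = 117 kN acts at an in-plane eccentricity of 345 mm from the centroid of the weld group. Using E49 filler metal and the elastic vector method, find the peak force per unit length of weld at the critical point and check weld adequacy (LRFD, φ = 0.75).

E49XX → F_EXX = 490 MPa.
Total weld length L_w = 250 mm. Treat welds as unit-width lines.
Polar moment about centroid: J = 2[d³/12 + d(b/2)²] = 2[125³/12 + 125×85²] = 2132000 mm³.
Direct shear f_v = P/L_w = 117×10³ / 250 = 468 N/mm (vertical).
Torsion M = P·e = 117×10³ × 345 = 40365000 N·mm.
Critical point at (x, y) = (85, 62.5) from centroid. f_tx = M·y/J = 1183 N/mm; f_ty = M·x/J = 1609 N/mm.
Resultant f_max = √[f_tx² + (f_v + f_ty)²] = √[1183² + (468 + 1609)²] = 2391 N/mm.
Capacity per unit length: φr_n = 0.75 × 0.6 × 490 × (0.707 × 12) = 1871 N/mm.
2391 > 1871 → NOT adequate.

f_max ≈ 2390 N/mm; NOT adequate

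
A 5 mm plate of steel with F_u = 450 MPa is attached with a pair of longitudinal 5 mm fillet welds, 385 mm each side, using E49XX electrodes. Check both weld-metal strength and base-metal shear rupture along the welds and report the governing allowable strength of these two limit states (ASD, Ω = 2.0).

R_n/Ω ≈ 400 kN (weld metal governs)

E49XX → F_EXX = 490 MPa.
t_e = 0.707 × 5 = 3.535 mm; L = 770 mm.
Weld metal: R_n/Ω = (1/2.0) × 0.6 × 490 × 3.535 × 770 × 10⁻³ = 400.1 kN.
Base metal (shear rupture): R_n/Ω = (1/2.0) × 0.6 × 450 × 5 × 770 × 10⁻³ = 519.8 kN.
Governing: weld metal.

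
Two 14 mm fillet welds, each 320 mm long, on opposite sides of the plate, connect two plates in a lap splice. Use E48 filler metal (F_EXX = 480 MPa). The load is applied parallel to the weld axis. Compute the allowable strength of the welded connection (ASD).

R_n/Ω ≈ 912 kN

Effective throat t_e = 0.707 × 14 = 9.898 mm.
Total length L = 640 mm; A_we = 9.898 × 640 = 6335 mm².
F_nw = 0.6 F_EXX = 0.6 × 480 = 288 MPa.
R_n = 288 × 6335 × 10⁻³ = 1824 kN; R_n/Ω = 1824/2.0 = 912.2 kN.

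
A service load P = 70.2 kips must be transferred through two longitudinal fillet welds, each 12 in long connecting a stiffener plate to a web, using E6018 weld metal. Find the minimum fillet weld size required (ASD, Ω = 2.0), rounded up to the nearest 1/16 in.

E60XX → F_EXX = 60 ksi.
Total weld length L = 24 in.
Required throat t_e = P × Ω / (0.6 F_EXX × L) = 70.2 × 2.0 / (0.6 × 60 × 24) = 0.1625 in.
Required leg w = t_e / 0.707 = 0.2298 in → use 1/4 in.

w = 1/4 in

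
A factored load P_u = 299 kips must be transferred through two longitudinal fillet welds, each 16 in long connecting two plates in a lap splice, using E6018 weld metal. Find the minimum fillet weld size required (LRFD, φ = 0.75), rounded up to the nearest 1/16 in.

E60XX → F_EXX = 60 ksi.
Total weld length L = 32 in.
Required throat t_e = P_u / (φ × 0.6 F_EXX × L) = 299 / (0.75 × 0.6 × 60 × 32) = 0.3461 in.
Required leg w = t_e / 0.707 = 0.4895 in → use 1/2 in.

w = 1/2 in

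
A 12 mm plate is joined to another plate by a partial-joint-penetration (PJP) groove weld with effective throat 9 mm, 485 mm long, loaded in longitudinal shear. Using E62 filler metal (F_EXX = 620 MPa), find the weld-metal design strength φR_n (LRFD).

Effective throat (given) t_e = 9 mm.
A_we = 9 × 485 = 4365 mm².
F_nw = 0.6 F_EXX = 372 MPa.
φR_n = 0.75 × 372 × 4365 × 10⁻³ = 1218 kN.

φR_n ≈ 1220 kN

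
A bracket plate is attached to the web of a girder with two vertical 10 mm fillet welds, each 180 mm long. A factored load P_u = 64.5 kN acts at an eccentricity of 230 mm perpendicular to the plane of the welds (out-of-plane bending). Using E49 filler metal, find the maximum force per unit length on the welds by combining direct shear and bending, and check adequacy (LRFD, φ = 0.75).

E49XX → F_EXX = 490 MPa.
L_w = 2 × 180 = 360 mm; section modulus (unit throat) S = 2 × L²/6 = 10800 mm².
Direct shear f_v = P/L_w = 64.5×10³/360 = 179.2 N/mm.
Moment M = P × e = 64.5×10³ × 230 = 14835000 N·mm; bending f_b = M/S = 1374 N/mm.
f_max = √(f_v² + f_b²) = √(179.2² + 1374²) = 1385 N/mm.
φr_n = 0.75 × 0.6 × 490 × (0.707 × 10) = 1559 N/mm → adequate.

f_max ≈ 1390 N/mm; adequate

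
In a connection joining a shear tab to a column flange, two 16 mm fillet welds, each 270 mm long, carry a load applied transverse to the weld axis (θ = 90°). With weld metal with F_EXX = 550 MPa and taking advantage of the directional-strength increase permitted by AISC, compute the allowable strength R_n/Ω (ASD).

R_n/Ω ≈ 1510 kN

t_e = 0.707 × 16 = 11.31 mm; A_we = 11.31 × 540 = 6108 mm².
Directional factor: 1.0 + 0.5 sin^1.5(90°) = 1.5.
F_nw = 0.6 × 550 × 1.5 = 495 MPa.
R_n/Ω = (495 × 6108) / 2.0 × 10⁻³ = 1512 kN.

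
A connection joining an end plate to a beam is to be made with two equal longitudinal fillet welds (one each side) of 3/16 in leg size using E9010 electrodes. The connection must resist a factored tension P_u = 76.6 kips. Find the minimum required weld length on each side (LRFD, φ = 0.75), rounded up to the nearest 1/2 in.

L = 7.5 in on each side

E90XX → F_EXX = 90 ksi.
Throat t_e = 0.707 × 0.1875 = 0.1326 in.
φr_n = 0.75 × 0.6 × 90 × 0.1326 = 5.369 kips/in.
L_req = P_u / φr_n = 76.6 / 5.369 = 14.27 in total.
Per side: 14.27 / 2 = 7.134 in.
Round up → use L = 7.5 in on each side.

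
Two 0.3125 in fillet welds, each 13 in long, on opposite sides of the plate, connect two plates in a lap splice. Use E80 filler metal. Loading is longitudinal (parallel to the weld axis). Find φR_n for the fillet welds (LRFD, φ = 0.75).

φR_n ≈ 207 kips

E80XX → F_EXX = 80 ksi.
Effective throat t_e = 0.707 × 0.3125 = 0.2209 in.
Total length L = 26 in; A_we = 0.2209 × 26 = 5.744 in².
F_nw = 0.6 F_EXX = 0.6 × 80 = 48 ksi.
φR_n = 0.75 × 48 × 5.744 = 206.8 kips.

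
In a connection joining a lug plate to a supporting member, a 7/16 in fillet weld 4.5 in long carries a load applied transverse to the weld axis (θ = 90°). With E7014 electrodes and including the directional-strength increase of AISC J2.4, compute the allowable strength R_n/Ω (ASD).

E70XX → F_EXX = 70 ksi.
t_e = 0.707 × 0.4375 = 0.3093 in; A_we = 0.3093 × 4.5 = 1.392 in².
Directional factor: 1.0 + 0.5 sin^1.5(90°) = 1.5.
F_nw = 0.6 × 70 × 1.5 = 63 ksi.
R_n/Ω = (63 × 1.392) / 2.0 = 43.85 kips.

R_n/Ω ≈ 43.8 kips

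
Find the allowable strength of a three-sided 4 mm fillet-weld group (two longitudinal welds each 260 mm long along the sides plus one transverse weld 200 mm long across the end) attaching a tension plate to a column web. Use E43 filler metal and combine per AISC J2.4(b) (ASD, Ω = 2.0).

E43XX → F_EXX = 430 MPa.
t_e = 0.707 × 4 = 2.828 mm.
R_nwl = 0.6 × 430 × 2.828 × 520 × 10⁻³ = 379.4 kN (longitudinal, 2 welds).
R_nwt = 0.6 × 430 × 2.828 × 200 × 10⁻³ = 145.9 kN (transverse, base value).
(i) R_nwl + R_nwt = 525.3 kN; (ii) 0.85 R_nwl + 1.5 R_nwt = 541.4 kN.
R_n = max = 541.4 kN [governs: (ii)]; R_n/Ω = 270.7 kN.

R_n/Ω ≈ 271 kN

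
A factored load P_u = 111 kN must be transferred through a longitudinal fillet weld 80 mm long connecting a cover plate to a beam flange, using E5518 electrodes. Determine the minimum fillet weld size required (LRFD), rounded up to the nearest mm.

E55XX → F_EXX = 550 MPa.
Total weld length L = 80 mm.
Required throat t_e = P_u / (φ × 0.6 F_EXX × L) = 111 / (0.75 × 0.6 × 550 × 80 × 10⁻³) = 5.606 mm.
Required leg w = t_e / 0.707 = 7.929 mm → use 8 mm.

w = 8 mm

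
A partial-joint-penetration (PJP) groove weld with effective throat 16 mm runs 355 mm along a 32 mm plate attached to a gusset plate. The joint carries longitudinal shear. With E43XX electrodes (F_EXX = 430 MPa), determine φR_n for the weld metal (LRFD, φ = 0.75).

Effective throat (given) t_e = 16 mm.
A_we = 16 × 355 = 5680 mm².
F_nw = 0.6 F_EXX = 258 MPa.
φR_n = 0.75 × 258 × 5680 × 10⁻³ = 1099 kN.

φR_n ≈ 1100 kN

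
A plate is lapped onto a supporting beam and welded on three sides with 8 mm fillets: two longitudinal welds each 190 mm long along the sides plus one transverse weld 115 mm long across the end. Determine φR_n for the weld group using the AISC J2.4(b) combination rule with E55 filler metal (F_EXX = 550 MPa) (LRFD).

t_e = 0.707 × 8 = 5.656 mm.
R_nwl = 0.6 × 550 × 5.656 × 380 × 10⁻³ = 709.3 kN (longitudinal, 2 welds).
R_nwt = 0.6 × 550 × 5.656 × 115 × 10⁻³ = 214.6 kN (transverse, base value).
(i) R_nwl + R_nwt = 923.9 kN; (ii) 0.85 R_nwl + 1.5 R_nwt = 924.8 kN.
R_n = max = 924.8 kN [governs: (ii)]; φR_n = 693.6 kN.

φR_n ≈ 694 kN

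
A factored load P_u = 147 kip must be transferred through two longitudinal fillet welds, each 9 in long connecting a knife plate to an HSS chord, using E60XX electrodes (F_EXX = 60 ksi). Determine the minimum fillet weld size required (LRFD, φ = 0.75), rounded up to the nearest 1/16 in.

w = 7/16 in

Total weld length L = 18 in.
Required throat t_e = P_u / (φ × 0.6 F_EXX × L) = 147 / (0.75 × 0.6 × 60 × 18) = 0.3025 in.
Required leg w = t_e / 0.707 = 0.4278 in → use 7/16 in.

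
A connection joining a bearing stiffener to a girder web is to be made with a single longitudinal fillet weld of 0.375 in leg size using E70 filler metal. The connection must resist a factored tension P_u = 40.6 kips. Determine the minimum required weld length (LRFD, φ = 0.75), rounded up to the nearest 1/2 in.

L = 5 in

E70XX → F_EXX = 70 ksi.
Throat t_e = 0.707 × 0.375 = 0.2651 in.
φr_n = 0.75 × 0.6 × 70 × 0.2651 = 8.351 kips/in.
L_req = P_u / φr_n = 40.6 / 8.351 = 4.861 in total.
Round up → use L = 5 in.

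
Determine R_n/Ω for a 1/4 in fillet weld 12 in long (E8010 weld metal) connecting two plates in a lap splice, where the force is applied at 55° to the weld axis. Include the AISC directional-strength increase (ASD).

E80XX → F_EXX = 80 ksi.
t_e = 0.707 × 0.25 = 0.1767 in; A_we = 0.1767 × 12 = 2.121 in².
Directional factor: 1.0 + 0.5 sin^1.5(55°) = 1.371.
F_nw = 0.6 × 80 × 1.371 = 65.79 ksi.
R_n/Ω = (65.79 × 2.121) / 2.0 = 69.77 kips.

R_n/Ω ≈ 69.8 kips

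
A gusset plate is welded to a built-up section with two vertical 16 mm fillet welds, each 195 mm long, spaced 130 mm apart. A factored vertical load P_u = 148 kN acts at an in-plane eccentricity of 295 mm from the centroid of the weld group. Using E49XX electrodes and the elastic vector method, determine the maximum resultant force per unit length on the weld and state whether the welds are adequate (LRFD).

f_max ≈ 2010 N/mm; adequate

E49XX → F_EXX = 490 MPa.
Total weld length L_w = 390 mm. Treat welds as unit-width lines.
Polar moment about centroid: J = 2[d³/12 + d(b/2)²] = 2[195³/12 + 195×65²] = 2884000 mm³.
Direct shear f_v = P/L_w = 148×10³ / 390 = 379.5 N/mm (vertical).
Torsion M = P·e = 148×10³ × 295 = 43660000 N·mm.
Critical point at (x, y) = (65, 97.5) from centroid. f_tx = M·y/J = 1476 N/mm; f_ty = M·x/J = 984.2 N/mm.
Resultant f_max = √[f_tx² + (f_v + f_ty)²] = √[1476² + (379.5 + 984.2)²] = 2010 N/mm.
Capacity per unit length: φr_n = 0.75 × 0.6 × 490 × (0.707 × 16) = 2494 N/mm.
2010 ≤ 2494 → adequate.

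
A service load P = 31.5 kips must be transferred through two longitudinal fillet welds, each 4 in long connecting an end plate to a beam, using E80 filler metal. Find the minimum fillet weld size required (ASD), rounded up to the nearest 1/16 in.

w = 1/4 in

E80XX → F_EXX = 80 ksi.
Total weld length L = 8 in.
Required throat t_e = P × Ω / (0.6 F_EXX × L) = 31.5 × 2.0 / (0.6 × 80 × 8) = 0.1641 in.
Required leg w = t_e / 0.707 = 0.2321 in → use 1/4 in.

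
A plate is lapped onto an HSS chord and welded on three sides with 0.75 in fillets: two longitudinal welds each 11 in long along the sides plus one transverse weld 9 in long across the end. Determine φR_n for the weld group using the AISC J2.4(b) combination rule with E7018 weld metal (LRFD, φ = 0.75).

φR_n ≈ 538 kip

E70XX → F_EXX = 70 ksi.
t_e = 0.707 × 0.75 = 0.5302 in.
R_nwl = 0.6 × 70 × 0.5302 × 22 = 490 kip (longitudinal, 2 welds).
R_nwt = 0.6 × 70 × 0.5302 × 9 = 200.4 kip (transverse, base value).
(i) R_nwl + R_nwt = 690.4 kip; (ii) 0.85 R_nwl + 1.5 R_nwt = 717.1 kip.
R_n = max = 717.1 kip [governs: (ii)]; φR_n = 537.8 kip.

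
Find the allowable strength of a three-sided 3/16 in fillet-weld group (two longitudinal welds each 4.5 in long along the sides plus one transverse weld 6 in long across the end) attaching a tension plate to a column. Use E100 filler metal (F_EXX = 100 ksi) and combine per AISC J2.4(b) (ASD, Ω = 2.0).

t_e = 0.707 × 0.1875 = 0.1326 in.
R_nwl = 0.6 × 100 × 0.1326 × 9 = 71.58 kips (longitudinal, 2 welds).
R_nwt = 0.6 × 100 × 0.1326 × 6 = 47.72 kips (transverse, base value).
(i) R_nwl + R_nwt = 119.3 kips; (ii) 0.85 R_nwl + 1.5 R_nwt = 132.4 kips.
R_n = max = 132.4 kips [governs: (ii)]; R_n/Ω = 66.21 kips.

R_n/Ω ≈ 66.2 kips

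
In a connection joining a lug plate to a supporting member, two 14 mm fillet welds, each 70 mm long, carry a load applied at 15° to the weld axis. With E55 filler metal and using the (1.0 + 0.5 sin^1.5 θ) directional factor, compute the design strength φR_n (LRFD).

φR_n ≈ 366 kN

E55XX → F_EXX = 550 MPa.
t_e = 0.707 × 14 = 9.898 mm; A_we = 9.898 × 140 = 1386 mm².
Directional factor: 1.0 + 0.5 sin^1.5(15°) = 1.066.
F_nw = 0.6 × 550 × 1.066 = 351.7 MPa.
φR_n = 0.75 × 351.7 × 1386 × 10⁻³ = 365.5 kN.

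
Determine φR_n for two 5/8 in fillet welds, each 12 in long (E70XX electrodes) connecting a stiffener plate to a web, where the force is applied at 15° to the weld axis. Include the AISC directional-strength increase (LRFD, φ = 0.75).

φR_n ≈ 356 kips

E70XX → F_EXX = 70 ksi.
t_e = 0.707 × 0.625 = 0.4419 in; A_we = 0.4419 × 24 = 10.6 in².
Directional factor: 1.0 + 0.5 sin^1.5(15°) = 1.066.
F_nw = 0.6 × 70 × 1.066 = 44.77 ksi.
φR_n = 0.75 × 44.77 × 10.6 = 356.1 kips.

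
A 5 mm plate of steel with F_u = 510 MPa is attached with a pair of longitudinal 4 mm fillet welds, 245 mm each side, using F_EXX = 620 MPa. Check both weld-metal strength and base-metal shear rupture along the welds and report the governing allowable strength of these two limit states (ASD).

t_e = 0.707 × 4 = 2.828 mm; L = 490 mm.
Weld metal: R_n/Ω = (1/2.0) × 0.6 × 620 × 2.828 × 490 × 10⁻³ = 257.7 kN.
Base metal (shear rupture): R_n/Ω = (1/2.0) × 0.6 × 510 × 5 × 490 × 10⁻³ = 374.9 kN.
Governing: weld metal.

R_n/Ω ≈ 258 kN (weld metal governs)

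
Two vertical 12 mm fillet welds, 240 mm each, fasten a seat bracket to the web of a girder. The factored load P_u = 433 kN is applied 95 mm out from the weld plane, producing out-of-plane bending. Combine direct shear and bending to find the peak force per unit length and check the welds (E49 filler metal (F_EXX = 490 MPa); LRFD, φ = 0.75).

L_w = 2 × 240 = 480 mm; section modulus (unit throat) S = 2 × L²/6 = 19200 mm².
Direct shear f_v = P/L_w = 433×10³/480 = 902.1 N/mm.
Moment M = P × e = 433×10³ × 95 = 41135000 N·mm; bending f_b = M/S = 2142 N/mm.
f_max = √(f_v² + f_b²) = √(902.1² + 2142²) = 2325 N/mm.
φr_n = 0.75 × 0.6 × 490 × (0.707 × 12) = 1871 N/mm → NOT adequate.

f_max ≈ 2320 N/mm; NOT adequate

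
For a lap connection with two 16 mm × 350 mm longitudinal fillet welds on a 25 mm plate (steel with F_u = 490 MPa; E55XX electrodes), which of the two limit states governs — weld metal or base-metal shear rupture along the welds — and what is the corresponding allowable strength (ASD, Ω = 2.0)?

R_n/Ω ≈ 1310 kN (weld metal governs)

E55XX → F_EXX = 550 MPa.
t_e = 0.707 × 16 = 11.31 mm; L = 700 mm.
Weld metal: R_n/Ω = (1/2.0) × 0.6 × 550 × 11.31 × 700 × 10⁻³ = 1307 kN.
Base metal (shear rupture): R_n/Ω = (1/2.0) × 0.6 × 490 × 25 × 700 × 10⁻³ = 2572 kN.
Governing: weld metal.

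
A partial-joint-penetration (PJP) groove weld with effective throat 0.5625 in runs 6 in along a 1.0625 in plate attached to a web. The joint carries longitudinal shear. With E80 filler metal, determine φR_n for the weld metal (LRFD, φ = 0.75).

φR_n ≈ 122 kip

E80XX → F_EXX = 80 ksi.
Effective throat (given) t_e = 0.5625 in.
A_we = 0.5625 × 6 = 3.375 in².
F_nw = 0.6 F_EXX = 48 ksi.
φR_n = 0.75 × 48 × 3.375 = 121.5 kip.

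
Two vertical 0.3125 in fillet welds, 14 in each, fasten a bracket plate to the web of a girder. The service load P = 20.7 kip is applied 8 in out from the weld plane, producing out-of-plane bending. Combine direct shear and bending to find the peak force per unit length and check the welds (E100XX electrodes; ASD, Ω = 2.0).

E100XX → F_EXX = 100 ksi.
L_w = 2 × 14 = 28 in; section modulus (unit throat) S = 2 × L²/6 = 65.33 in².
Direct shear f_v = P/L_w = 20.7/28 = 0.7393 kip/in.
Moment M = P × e = 20.7 × 8 = 165.6 kip·in; bending f_b = M/S = 2.535 kip/in.
f_max = √(f_v² + f_b²) = √(0.7393² + 2.535²) = 2.64 kip/in.
r_n/Ω = (1/2.0) × 0.6 × 100 × (0.707 × 0.3125) = 6.628 kip/in → adequate.

f_max ≈ 2.64 kip/in; adequate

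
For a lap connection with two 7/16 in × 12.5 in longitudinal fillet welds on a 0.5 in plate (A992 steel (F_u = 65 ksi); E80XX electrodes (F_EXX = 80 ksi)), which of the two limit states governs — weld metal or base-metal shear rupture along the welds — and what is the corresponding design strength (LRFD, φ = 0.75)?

t_e = 0.707 × 0.4375 = 0.3093 in; L = 25 in.
Weld metal: φR_n = 0.75 × 0.6 × 80 × 0.3093 × 25 = 278.4 kips.
Base metal (shear rupture): φR_n = 0.75 × 0.6 × 65 × 0.5 × 25 = 365.6 kips.
Governing: weld metal.

φR_n ≈ 278 kips (weld metal governs)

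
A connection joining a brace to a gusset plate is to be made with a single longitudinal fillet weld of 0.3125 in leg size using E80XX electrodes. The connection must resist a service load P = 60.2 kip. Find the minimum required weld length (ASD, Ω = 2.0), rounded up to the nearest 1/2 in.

L = 11.5 in

E80XX → F_EXX = 80 ksi.
Throat t_e = 0.707 × 0.3125 = 0.2209 in.
r_n/Ω = (0.6 × 80 × 0.2209) / 2.0 = 5.302 kip/in.
L_req = P / (r_n/Ω) = 60.2 / 5.302 = 11.35 in total.
Round up → use L = 11.5 in.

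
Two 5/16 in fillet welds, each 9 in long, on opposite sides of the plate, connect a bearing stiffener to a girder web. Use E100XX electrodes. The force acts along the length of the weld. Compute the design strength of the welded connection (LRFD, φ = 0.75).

φR_n ≈ 179 kips

E100XX → F_EXX = 100 ksi.
Effective throat t_e = 0.707 × 0.3125 = 0.2209 in.
Total length L = 18 in; A_we = 0.2209 × 18 = 3.977 in².
F_nw = 0.6 F_EXX = 0.6 × 100 = 60 ksi.
φR_n = 0.75 × 60 × 3.977 = 179 kips.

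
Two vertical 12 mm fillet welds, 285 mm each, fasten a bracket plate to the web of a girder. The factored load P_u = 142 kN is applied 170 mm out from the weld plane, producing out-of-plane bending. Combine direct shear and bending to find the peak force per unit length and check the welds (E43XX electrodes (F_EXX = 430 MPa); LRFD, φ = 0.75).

f_max ≈ 926 N/mm; adequate

L_w = 2 × 285 = 570 mm; section modulus (unit throat) S = 2 × L²/6 = 27080 mm².
Direct shear f_v = P/L_w = 142×10³/570 = 249.1 N/mm.
Moment M = P × e = 142×10³ × 170 = 24140000 N·mm; bending f_b = M/S = 891.6 N/mm.
f_max = √(f_v² + f_b²) = √(249.1² + 891.6²) = 925.7 N/mm.
φr_n = 0.75 × 0.6 × 430 × (0.707 × 12) = 1642 N/mm → adequate.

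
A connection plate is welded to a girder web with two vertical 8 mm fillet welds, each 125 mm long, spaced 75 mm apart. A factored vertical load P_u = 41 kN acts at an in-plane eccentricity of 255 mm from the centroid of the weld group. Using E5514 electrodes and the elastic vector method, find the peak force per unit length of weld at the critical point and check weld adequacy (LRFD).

E55XX → F_EXX = 550 MPa.
Total weld length L_w = 250 mm. Treat welds as unit-width lines.
Polar moment about centroid: J = 2[d³/12 + d(b/2)²] = 2[125³/12 + 125×37.5²] = 677100 mm³.
Direct shear f_v = P/L_w = 41×10³ / 250 = 164 N/mm (vertical).
Torsion M = P·e = 41×10³ × 255 = 10455000 N·mm.
Critical point at (x, y) = (37.5, 62.5) from centroid. f_tx = M·y/J = 965.1 N/mm; f_ty = M·x/J = 579 N/mm.
Resultant f_max = √[f_tx² + (f_v + f_ty)²] = √[965.1² + (164 + 579)²] = 1218 N/mm.
Capacity per unit length: φr_n = 0.75 × 0.6 × 550 × (0.707 × 8) = 1400 N/mm.
1218 ≤ 1400 → adequate.

f_max ≈ 1220 N/mm; adequate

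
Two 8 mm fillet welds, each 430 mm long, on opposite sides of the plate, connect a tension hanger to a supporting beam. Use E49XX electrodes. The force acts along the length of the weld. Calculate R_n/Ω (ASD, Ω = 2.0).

R_n/Ω ≈ 715 kN

E49XX → F_EXX = 490 MPa.
Effective throat t_e = 0.707 × 8 = 5.656 mm.
Total length L = 860 mm; A_we = 5.656 × 860 = 4864 mm².
F_nw = 0.6 F_EXX = 0.6 × 490 = 294 MPa.
R_n = 294 × 4864 × 10⁻³ = 1430 kN; R_n/Ω = 1430/2.0 = 715 kN.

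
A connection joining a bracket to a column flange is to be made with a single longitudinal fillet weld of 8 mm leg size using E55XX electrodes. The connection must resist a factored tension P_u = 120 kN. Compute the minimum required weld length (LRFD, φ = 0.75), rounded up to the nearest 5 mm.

E55XX → F_EXX = 550 MPa.
Throat t_e = 0.707 × 8 = 5.656 mm.
φr_n = 0.75 × 0.6 × 550 × 5.656 × 10⁻³ = 1.4 kN/mm.
L_req = P_u / φr_n = 120 / 1.4 = 85.72 mm total.
Round up → use L = 90 mm.

L = 90 mm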